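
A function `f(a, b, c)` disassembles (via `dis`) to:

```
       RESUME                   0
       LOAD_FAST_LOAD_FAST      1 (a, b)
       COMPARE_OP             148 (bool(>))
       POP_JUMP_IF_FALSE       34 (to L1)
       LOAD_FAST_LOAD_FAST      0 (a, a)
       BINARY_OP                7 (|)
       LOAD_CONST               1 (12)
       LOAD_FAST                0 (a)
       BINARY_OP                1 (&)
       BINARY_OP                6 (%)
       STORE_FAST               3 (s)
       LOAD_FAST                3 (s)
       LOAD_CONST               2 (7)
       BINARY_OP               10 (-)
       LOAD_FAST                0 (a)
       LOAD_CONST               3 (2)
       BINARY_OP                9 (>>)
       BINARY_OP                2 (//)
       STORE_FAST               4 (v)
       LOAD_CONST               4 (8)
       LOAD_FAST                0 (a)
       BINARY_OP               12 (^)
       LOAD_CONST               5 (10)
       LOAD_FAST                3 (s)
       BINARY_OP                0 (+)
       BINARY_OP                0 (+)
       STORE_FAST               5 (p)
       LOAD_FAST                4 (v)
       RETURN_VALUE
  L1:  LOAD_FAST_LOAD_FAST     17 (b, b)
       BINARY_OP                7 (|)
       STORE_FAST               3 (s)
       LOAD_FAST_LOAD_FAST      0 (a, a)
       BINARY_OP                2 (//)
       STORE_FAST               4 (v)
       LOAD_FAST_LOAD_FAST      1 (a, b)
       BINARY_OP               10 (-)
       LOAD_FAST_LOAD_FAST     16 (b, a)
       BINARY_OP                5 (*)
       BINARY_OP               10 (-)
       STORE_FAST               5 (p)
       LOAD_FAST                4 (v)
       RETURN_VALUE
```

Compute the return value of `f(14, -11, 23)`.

-2

LOAD_FAST_LOAD_FAST a,b → push 14,-11. Stack: [14, -11]
COMPARE_OP bool(>) → 14 vs -11 = True. Stack: [True]
POP_JUMP_IF_FALSE → pop True; no jump. Stack: []
LOAD_FAST_LOAD_FAST a,a → push 14,14. Stack: [14, 14]
BINARY_OP | → 14 | 14 = 14. Stack: [14]
LOAD_CONST → push 12. Stack: [14, 12]
LOAD_FAST a → push 14. Stack: [14, 12, 14]
BINARY_OP & → 12 & 14 = 12. Stack: [14, 12]
BINARY_OP % → 14 % 12 = 2. Stack: [2]
STORE_FAST s → s=2. Stack: []
LOAD_FAST s → push 2. Stack: [2]
LOAD_CONST → push 7. Stack: [2, 7]
BINARY_OP - → 2 - 7 = -5. Stack: [-5]
LOAD_FAST a → push 14. Stack: [-5, 14]
LOAD_CONST → push 2. Stack: [-5, 14, 2]
BINARY_OP >> → 14 >> 2 = 3. Stack: [-5, 3]
BINARY_OP // → -5 // 3 = -2. Stack: [-2]
STORE_FAST v → v=-2. Stack: []
LOAD_CONST → push 8. Stack: [8]
LOAD_FAST a → push 14. Stack: [8, 14]
BINARY_OP ^ → 8 ^ 14 = 6. Stack: [6]
LOAD_CONST → push 10. Stack: [6, 10]
LOAD_FAST s → push 2. Stack: [6, 10, 2]
BINARY_OP + → 10 + 2 = 12. Stack: [6, 12]
BINARY_OP + → 6 + 12 = 18. Stack: [18]
STORE_FAST p → p=18. Stack: []
LOAD_FAST v → push -2. Stack: [-2]
RETURN_VALUE → return -2.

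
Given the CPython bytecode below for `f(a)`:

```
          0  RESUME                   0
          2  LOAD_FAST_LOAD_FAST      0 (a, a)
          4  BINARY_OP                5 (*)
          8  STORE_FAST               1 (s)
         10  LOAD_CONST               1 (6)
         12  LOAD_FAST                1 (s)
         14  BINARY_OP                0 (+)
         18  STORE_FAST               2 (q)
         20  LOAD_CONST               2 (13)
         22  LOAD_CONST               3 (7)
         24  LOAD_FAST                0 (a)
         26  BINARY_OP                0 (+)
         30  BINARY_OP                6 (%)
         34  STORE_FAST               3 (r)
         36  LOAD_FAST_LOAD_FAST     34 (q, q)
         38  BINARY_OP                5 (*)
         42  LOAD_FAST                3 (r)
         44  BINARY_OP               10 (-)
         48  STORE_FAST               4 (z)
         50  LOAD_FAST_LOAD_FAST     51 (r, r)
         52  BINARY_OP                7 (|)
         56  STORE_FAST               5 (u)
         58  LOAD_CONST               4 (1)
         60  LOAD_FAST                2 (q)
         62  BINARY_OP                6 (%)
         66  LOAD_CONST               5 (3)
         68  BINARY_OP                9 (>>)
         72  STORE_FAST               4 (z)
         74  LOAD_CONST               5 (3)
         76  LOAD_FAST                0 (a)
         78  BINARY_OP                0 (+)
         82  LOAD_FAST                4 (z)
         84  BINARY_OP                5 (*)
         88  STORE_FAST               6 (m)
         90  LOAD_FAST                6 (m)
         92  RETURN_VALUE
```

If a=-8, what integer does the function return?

LOAD_FAST_LOAD_FAST a,a → push -8,-8. Stack: [-8, -8]
BINARY_OP * → -8 * -8 = 64. Stack: [64]
STORE_FAST s → s=64. Stack: []
LOAD_CONST → push 6. Stack: [6]
LOAD_FAST s → push 64. Stack: [6, 64]
BINARY_OP + → 6 + 64 = 70. Stack: [70]
STORE_FAST q → q=70. Stack: []
LOAD_CONST → push 13. Stack: [13]
LOAD_CONST → push 7. Stack: [13, 7]
LOAD_FAST a → push -8. Stack: [13, 7, -8]
BINARY_OP + → 7 + -8 = -1. Stack: [13, -1]
BINARY_OP % → 13 % -1 = 0. Stack: [0]
STORE_FAST r → r=0. Stack: []
LOAD_FAST_LOAD_FAST q,q → push 70,70. Stack: [70, 70]
BINARY_OP * → 70 * 70 = 4900. Stack: [4900]
LOAD_FAST r → push 0. Stack: [4900, 0]
BINARY_OP - → 4900 - 0 = 4900. Stack: [4900]
STORE_FAST z → z=4900. Stack: []
LOAD_FAST_LOAD_FAST r,r → push 0,0. Stack: [0, 0]
BINARY_OP | → 0 | 0 = 0. Stack: [0]
STORE_FAST u → u=0. Stack: []
LOAD_CONST → push 1. Stack: [1]
LOAD_FAST q → push 70. Stack: [1, 70]
BINARY_OP % → 1 % 70 = 1. Stack: [1]
LOAD_CONST → push 3. Stack: [1, 3]
BINARY_OP >> → 1 >> 3 = 0. Stack: [0]
STORE_FAST z → z=0. Stack: []
LOAD_CONST → push 3. Stack: [3]
LOAD_FAST a → push -8. Stack: [3, -8]
BINARY_OP + → 3 + -8 = -5. Stack: [-5]
LOAD_FAST z → push 0. Stack: [-5, 0]
BINARY_OP * → -5 * 0 = 0. Stack: [0]
STORE_FAST m → m=0. Stack: []
LOAD_FAST m → push 0. Stack: [0]
RETURN_VALUE → return 0.

0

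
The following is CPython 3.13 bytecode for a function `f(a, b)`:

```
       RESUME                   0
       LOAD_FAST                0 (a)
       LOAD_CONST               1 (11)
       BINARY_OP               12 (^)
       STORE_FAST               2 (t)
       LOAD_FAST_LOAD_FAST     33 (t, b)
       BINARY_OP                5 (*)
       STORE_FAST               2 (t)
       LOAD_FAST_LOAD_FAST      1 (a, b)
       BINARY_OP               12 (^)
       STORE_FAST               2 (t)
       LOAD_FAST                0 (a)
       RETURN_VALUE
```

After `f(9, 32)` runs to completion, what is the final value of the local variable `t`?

41

LOAD_FAST a → push 9. Stack: [9]
LOAD_CONST → push 11. Stack: [9, 11]
BINARY_OP ^ → 9 ^ 11 = 2. Stack: [2]
STORE_FAST t → t=2. Stack: []
LOAD_FAST_LOAD_FAST t,b → push 2,32. Stack: [2, 32]
BINARY_OP * → 2 * 32 = 64. Stack: [64]
STORE_FAST t → t=64. Stack: []
LOAD_FAST_LOAD_FAST a,b → push 9,32. Stack: [9, 32]
BINARY_OP ^ → 9 ^ 32 = 41. Stack: [41]
STORE_FAST t → t=41. Stack: []
LOAD_FAST a → push 9. Stack: [9]
RETURN_VALUE → return 9.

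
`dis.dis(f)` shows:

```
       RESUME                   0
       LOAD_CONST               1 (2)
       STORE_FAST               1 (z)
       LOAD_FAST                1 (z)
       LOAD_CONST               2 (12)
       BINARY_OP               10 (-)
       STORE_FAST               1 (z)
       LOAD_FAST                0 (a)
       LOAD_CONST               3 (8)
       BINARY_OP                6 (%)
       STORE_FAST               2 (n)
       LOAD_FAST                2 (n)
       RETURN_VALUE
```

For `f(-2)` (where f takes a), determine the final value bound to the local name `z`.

-10

LOAD_CONST → push 2. Stack: [2]
STORE_FAST z → z=2. Stack: []
LOAD_FAST z → push 2. Stack: [2]
LOAD_CONST → push 12. Stack: [2, 12]
BINARY_OP - → 2 - 12 = -10. Stack: [-10]
STORE_FAST z → z=-10. Stack: []
LOAD_FAST a → push -2. Stack: [-2]
LOAD_CONST → push 8. Stack: [-2, 8]
BINARY_OP % → -2 % 8 = 6. Stack: [6]
STORE_FAST n → n=6. Stack: []
LOAD_FAST n → push 6. Stack: [6]
RETURN_VALUE → return 6.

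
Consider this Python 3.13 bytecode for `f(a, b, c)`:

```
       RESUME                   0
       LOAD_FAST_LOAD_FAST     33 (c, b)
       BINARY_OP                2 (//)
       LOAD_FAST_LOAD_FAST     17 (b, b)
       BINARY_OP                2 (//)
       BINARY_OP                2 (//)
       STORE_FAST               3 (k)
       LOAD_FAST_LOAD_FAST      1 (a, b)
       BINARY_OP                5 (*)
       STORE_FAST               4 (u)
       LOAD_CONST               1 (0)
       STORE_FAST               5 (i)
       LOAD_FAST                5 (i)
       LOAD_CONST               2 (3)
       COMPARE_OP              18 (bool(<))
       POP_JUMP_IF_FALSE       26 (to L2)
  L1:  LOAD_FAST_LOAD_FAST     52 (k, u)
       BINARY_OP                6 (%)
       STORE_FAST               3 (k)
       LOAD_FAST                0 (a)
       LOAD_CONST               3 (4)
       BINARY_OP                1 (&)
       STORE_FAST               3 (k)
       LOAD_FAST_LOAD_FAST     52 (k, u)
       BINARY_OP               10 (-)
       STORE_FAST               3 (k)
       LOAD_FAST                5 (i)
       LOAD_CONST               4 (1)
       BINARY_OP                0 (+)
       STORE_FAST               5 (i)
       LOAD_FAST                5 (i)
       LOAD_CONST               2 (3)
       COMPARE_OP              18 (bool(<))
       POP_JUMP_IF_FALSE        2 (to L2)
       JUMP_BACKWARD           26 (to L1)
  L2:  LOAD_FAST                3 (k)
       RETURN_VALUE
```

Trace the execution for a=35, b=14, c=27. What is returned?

-490

LOAD_FAST_LOAD_FAST c,b → push 27,14
BINARY_OP // → 27 // 14 = 1
LOAD_FAST_LOAD_FAST b,b → push 14,14
BINARY_OP // → 14 // 14 = 1
BINARY_OP // → 1 // 1 = 1
STORE_FAST k → k=1
LOAD_FAST_LOAD_FAST a,b → push 35,14
BINARY_OP * → 35 * 14 = 490
STORE_FAST u → u=490
LOAD_CONST → push 0
STORE_FAST i → i=0
LOAD_FAST i → push 0
LOAD_CONST → push 3
COMPARE_OP bool(<) → 0 vs 3 = True
POP_JUMP_IF_FALSE → pop True; no jump
LOAD_FAST_LOAD_FAST k,u → push 1,490
BINARY_OP % → 1 % 490 = 1
STORE_FAST k → k=1
LOAD_FAST a → push 35
LOAD_CONST → push 4
BINARY_OP & → 35 & 4 = 0
STORE_FAST k → k=0
LOAD_FAST_LOAD_FAST k,u → push 0,490
BINARY_OP - → 0 - 490 = -490
STORE_FAST k → k=-490
LOAD_FAST i → push 0
LOAD_CONST → push 1
BINARY_OP + → 0 + 1 = 1
STORE_FAST i → i=1
LOAD_FAST i → push 1
LOAD_CONST → push 3
COMPARE_OP bool(<) → 1 vs 3 = True
POP_JUMP_IF_FALSE → pop True; no jump
LOAD_FAST_LOAD_FAST k,u → push -490,490
BINARY_OP % → -490 % 490 = 0
STORE_FAST k → k=0
LOAD_FAST a → push 35
LOAD_CONST → push 4
BINARY_OP & → 35 & 4 = 0
STORE_FAST k → k=0
LOAD_FAST_LOAD_FAST k,u → push 0,490
BINARY_OP - → 0 - 490 = -490
STORE_FAST k → k=-490
LOAD_FAST i → push 1
LOAD_CONST → push 1
BINARY_OP + → 1 + 1 = 2
STORE_FAST i → i=2
LOAD_FAST i → push 2
LOAD_CONST → push 3
COMPARE_OP bool(<) → 2 vs 3 = True
POP_JUMP_IF_FALSE → pop True; no jump
LOAD_FAST_LOAD_FAST k,u → push -490,490
BINARY_OP % → -490 % 490 = 0
STORE_FAST k → k=0
LOAD_FAST a → push 35
LOAD_CONST → push 4
BINARY_OP & → 35 & 4 = 0
STORE_FAST k → k=0
LOAD_FAST_LOAD_FAST k,u → push 0,490
BINARY_OP - → 0 - 490 = -490
STORE_FAST k → k=-490
LOAD_FAST i → push 2
LOAD_CONST → push 1
BINARY_OP + → 2 + 1 = 3
STORE_FAST i → i=3
LOAD_FAST i → push 3
LOAD_CONST → push 3
COMPARE_OP bool(<) → 3 vs 3 = False
POP_JUMP_IF_FALSE → pop False; jump
LOAD_FAST k → push -490
RETURN_VALUE → return -490.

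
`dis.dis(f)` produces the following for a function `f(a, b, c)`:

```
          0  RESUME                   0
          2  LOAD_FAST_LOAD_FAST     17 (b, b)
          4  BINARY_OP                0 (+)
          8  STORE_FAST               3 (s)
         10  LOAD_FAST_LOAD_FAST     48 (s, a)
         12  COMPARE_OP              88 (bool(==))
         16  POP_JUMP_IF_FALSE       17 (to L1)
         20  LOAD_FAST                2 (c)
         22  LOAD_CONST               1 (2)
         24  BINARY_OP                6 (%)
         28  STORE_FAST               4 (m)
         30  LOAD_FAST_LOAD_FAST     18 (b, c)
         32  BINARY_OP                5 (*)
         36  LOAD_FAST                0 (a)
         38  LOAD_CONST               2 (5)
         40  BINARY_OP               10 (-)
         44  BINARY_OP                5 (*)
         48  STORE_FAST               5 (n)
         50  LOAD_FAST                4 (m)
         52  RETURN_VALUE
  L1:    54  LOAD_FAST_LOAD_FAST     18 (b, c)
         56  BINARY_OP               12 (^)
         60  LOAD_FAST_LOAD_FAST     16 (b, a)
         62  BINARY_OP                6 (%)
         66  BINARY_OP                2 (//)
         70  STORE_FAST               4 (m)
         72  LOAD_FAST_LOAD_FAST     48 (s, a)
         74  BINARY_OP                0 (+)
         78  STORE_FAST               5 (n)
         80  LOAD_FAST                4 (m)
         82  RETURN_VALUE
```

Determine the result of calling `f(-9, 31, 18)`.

-3

LOAD_FAST_LOAD_FAST b,b → push 31,31. Stack: [31, 31]
BINARY_OP + → 31 + 31 = 62. Stack: [62]
STORE_FAST s → s=62. Stack: []
LOAD_FAST_LOAD_FAST s,a → push 62,-9. Stack: [62, -9]
COMPARE_OP bool(==) → 62 vs -9 = False. Stack: [False]
POP_JUMP_IF_FALSE → pop False; jump. Stack: []
LOAD_FAST_LOAD_FAST b,c → push 31,18. Stack: [31, 18]
BINARY_OP ^ → 31 ^ 18 = 13. Stack: [13]
LOAD_FAST_LOAD_FAST b,a → push 31,-9. Stack: [13, 31, -9]
BINARY_OP % → 31 % -9 = -5. Stack: [13, -5]
BINARY_OP // → 13 // -5 = -3. Stack: [-3]
STORE_FAST m → m=-3. Stack: []
LOAD_FAST_LOAD_FAST s,a → push 62,-9. Stack: [62, -9]
BINARY_OP + → 62 + -9 = 53. Stack: [53]
STORE_FAST n → n=53. Stack: []
LOAD_FAST m → push -3. Stack: [-3]
RETURN_VALUE → return -3.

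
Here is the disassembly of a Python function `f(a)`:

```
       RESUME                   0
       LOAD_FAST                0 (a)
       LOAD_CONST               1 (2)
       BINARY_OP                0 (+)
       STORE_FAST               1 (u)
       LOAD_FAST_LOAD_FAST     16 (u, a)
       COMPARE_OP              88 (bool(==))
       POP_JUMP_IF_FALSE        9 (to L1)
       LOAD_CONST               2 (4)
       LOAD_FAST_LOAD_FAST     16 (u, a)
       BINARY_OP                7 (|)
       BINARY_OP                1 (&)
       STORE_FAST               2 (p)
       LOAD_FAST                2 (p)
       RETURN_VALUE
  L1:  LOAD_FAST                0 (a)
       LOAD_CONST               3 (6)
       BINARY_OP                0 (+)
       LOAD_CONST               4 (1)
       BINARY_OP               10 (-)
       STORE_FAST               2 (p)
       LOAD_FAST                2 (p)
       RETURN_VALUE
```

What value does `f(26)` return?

31

LOAD_FAST a → push 26. Stack: [26]
LOAD_CONST → push 2. Stack: [26, 2]
BINARY_OP + → 26 + 2 = 28. Stack: [28]
STORE_FAST u → u=28. Stack: []
LOAD_FAST_LOAD_FAST u,a → push 28,26. Stack: [28, 26]
COMPARE_OP bool(==) → 28 vs 26 = False. Stack: [False]
POP_JUMP_IF_FALSE → pop False; jump. Stack: []
LOAD_FAST a → push 26. Stack: [26]
LOAD_CONST → push 6. Stack: [26, 6]
BINARY_OP + → 26 + 6 = 32. Stack: [32]
LOAD_CONST → push 1. Stack: [32, 1]
BINARY_OP - → 32 - 1 = 31. Stack: [31]
STORE_FAST p → p=31. Stack: []
LOAD_FAST p → push 31. Stack: [31]
RETURN_VALUE → return 31.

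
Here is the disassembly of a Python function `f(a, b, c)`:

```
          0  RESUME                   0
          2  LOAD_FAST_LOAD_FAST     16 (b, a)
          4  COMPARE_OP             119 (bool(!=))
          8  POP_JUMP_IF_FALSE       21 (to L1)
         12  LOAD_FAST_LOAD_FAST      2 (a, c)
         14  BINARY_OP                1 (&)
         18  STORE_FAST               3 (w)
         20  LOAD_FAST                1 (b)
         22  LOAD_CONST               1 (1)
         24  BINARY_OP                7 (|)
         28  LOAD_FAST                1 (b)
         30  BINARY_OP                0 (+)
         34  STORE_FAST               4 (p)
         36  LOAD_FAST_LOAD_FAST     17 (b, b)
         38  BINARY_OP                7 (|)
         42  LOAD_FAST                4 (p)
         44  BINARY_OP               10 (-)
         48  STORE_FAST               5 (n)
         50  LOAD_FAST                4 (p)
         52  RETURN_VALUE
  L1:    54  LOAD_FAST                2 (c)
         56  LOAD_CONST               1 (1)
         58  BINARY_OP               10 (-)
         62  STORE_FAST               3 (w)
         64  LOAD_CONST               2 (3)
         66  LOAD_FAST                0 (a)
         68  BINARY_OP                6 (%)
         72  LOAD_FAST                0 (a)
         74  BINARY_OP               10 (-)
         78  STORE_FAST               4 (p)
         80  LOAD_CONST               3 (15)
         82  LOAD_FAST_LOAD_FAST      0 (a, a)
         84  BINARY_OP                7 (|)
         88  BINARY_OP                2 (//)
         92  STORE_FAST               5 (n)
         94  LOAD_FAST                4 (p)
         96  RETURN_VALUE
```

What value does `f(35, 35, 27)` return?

LOAD_FAST_LOAD_FAST b,a → push 35,35. Stack: [35, 35]
COMPARE_OP bool(!=) → 35 vs 35 = False. Stack: [False]
POP_JUMP_IF_FALSE → pop False; jump. Stack: []
LOAD_FAST c → push 27. Stack: [27]
LOAD_CONST → push 1. Stack: [27, 1]
BINARY_OP - → 27 - 1 = 26. Stack: [26]
STORE_FAST w → w=26. Stack: []
LOAD_CONST → push 3. Stack: [3]
LOAD_FAST a → push 35. Stack: [3, 35]
BINARY_OP % → 3 % 35 = 3. Stack: [3]
LOAD_FAST a → push 35. Stack: [3, 35]
BINARY_OP - → 3 - 35 = -32. Stack: [-32]
STORE_FAST p → p=-32. Stack: []
LOAD_CONST → push 15. Stack: [15]
LOAD_FAST_LOAD_FAST a,a → push 35,35. Stack: [15, 35, 35]
BINARY_OP | → 35 | 35 = 35. Stack: [15, 35]
BINARY_OP // → 15 // 35 = 0. Stack: [0]
STORE_FAST n → n=0. Stack: []
LOAD_FAST p → push -32. Stack: [-32]
RETURN_VALUE → return -32.

-32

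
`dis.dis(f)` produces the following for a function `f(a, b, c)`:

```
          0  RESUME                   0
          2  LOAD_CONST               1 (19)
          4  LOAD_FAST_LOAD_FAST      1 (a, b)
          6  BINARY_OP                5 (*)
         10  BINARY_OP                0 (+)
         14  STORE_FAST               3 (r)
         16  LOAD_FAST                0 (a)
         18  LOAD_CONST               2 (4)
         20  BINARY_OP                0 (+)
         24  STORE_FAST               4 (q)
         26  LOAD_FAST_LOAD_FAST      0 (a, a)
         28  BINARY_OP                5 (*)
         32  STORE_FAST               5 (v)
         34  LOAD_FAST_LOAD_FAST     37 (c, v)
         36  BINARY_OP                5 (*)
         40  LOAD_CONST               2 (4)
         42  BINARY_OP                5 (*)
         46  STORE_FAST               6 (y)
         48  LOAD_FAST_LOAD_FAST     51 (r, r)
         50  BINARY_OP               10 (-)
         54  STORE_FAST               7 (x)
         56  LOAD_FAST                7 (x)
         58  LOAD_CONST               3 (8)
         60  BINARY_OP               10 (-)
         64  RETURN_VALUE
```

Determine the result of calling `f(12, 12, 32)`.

LOAD_CONST → push 19. Stack: [19]
LOAD_FAST_LOAD_FAST a,b → push 12,12. Stack: [19, 12, 12]
BINARY_OP * → 12 * 12 = 144. Stack: [19, 144]
BINARY_OP + → 19 + 144 = 163. Stack: [163]
STORE_FAST r → r=163. Stack: []
LOAD_FAST a → push 12. Stack: [12]
LOAD_CONST → push 4. Stack: [12, 4]
BINARY_OP + → 12 + 4 = 16. Stack: [16]
STORE_FAST q → q=16. Stack: []
LOAD_FAST_LOAD_FAST a,a → push 12,12. Stack: [12, 12]
BINARY_OP * → 12 * 12 = 144. Stack: [144]
STORE_FAST v → v=144. Stack: []
LOAD_FAST_LOAD_FAST c,v → push 32,144. Stack: [32, 144]
BINARY_OP * → 32 * 144 = 4608. Stack: [4608]
LOAD_CONST → push 4. Stack: [4608, 4]
BINARY_OP * → 4608 * 4 = 18432. Stack: [18432]
STORE_FAST y → y=18432. Stack: []
LOAD_FAST_LOAD_FAST r,r → push 163,163. Stack: [163, 163]
BINARY_OP - → 163 - 163 = 0. Stack: [0]
STORE_FAST x → x=0. Stack: []
LOAD_FAST x → push 0. Stack: [0]
LOAD_CONST → push 8. Stack: [0, 8]
BINARY_OP - → 0 - 8 = -8. Stack: [-8]
RETURN_VALUE → return -8.

-8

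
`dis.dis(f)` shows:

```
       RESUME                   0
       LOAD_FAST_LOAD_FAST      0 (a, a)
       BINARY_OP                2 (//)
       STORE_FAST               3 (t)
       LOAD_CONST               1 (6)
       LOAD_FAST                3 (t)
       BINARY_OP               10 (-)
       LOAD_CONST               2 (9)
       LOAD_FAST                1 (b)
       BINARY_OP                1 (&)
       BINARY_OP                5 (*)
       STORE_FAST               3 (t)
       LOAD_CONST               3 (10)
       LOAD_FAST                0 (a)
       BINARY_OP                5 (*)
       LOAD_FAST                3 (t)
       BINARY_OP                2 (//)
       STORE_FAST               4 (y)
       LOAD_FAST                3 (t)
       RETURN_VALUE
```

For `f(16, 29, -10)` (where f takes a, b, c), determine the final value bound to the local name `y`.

LOAD_FAST_LOAD_FAST a,a → push 16,16. Stack: [16, 16]
BINARY_OP // → 16 // 16 = 1. Stack: [1]
STORE_FAST t → t=1. Stack: []
LOAD_CONST → push 6. Stack: [6]
LOAD_FAST t → push 1. Stack: [6, 1]
BINARY_OP - → 6 - 1 = 5. Stack: [5]
LOAD_CONST → push 9. Stack: [5, 9]
LOAD_FAST b → push 29. Stack: [5, 9, 29]
BINARY_OP & → 9 & 29 = 9. Stack: [5, 9]
BINARY_OP * → 5 * 9 = 45. Stack: [45]
STORE_FAST t → t=45. Stack: []
LOAD_CONST → push 10. Stack: [10]
LOAD_FAST a → push 16. Stack: [10, 16]
BINARY_OP * → 10 * 16 = 160. Stack: [160]
LOAD_FAST t → push 45. Stack: [160, 45]
BINARY_OP // → 160 // 45 = 3. Stack: [3]
STORE_FAST y → y=3. Stack: []
LOAD_FAST t → push 45. Stack: [45]
RETURN_VALUE → return 45.

3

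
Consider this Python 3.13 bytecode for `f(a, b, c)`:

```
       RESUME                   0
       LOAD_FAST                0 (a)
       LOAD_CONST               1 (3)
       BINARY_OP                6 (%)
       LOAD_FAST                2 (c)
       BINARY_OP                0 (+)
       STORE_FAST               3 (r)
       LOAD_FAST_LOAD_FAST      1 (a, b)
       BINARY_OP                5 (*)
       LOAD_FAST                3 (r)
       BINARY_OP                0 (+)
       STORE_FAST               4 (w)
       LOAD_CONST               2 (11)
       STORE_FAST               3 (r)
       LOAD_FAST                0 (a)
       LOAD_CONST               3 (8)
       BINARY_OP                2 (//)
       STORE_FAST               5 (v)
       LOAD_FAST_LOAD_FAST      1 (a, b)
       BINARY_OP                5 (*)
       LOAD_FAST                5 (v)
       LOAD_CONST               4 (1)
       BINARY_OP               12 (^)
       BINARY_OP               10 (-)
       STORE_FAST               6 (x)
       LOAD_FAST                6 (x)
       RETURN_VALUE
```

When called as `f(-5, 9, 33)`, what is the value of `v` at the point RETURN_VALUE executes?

-1

LOAD_FAST a → push -5. Stack: [-5]
LOAD_CONST → push 3. Stack: [-5, 3]
BINARY_OP % → -5 % 3 = 1. Stack: [1]
LOAD_FAST c → push 33. Stack: [1, 33]
BINARY_OP + → 1 + 33 = 34. Stack: [34]
STORE_FAST r → r=34. Stack: []
LOAD_FAST_LOAD_FAST a,b → push -5,9. Stack: [-5, 9]
BINARY_OP * → -5 * 9 = -45. Stack: [-45]
LOAD_FAST r → push 34. Stack: [-45, 34]
BINARY_OP + → -45 + 34 = -11. Stack: [-11]
STORE_FAST w → w=-11. Stack: []
LOAD_CONST → push 11. Stack: [11]
STORE_FAST r → r=11. Stack: []
LOAD_FAST a → push -5. Stack: [-5]
LOAD_CONST → push 8. Stack: [-5, 8]
BINARY_OP // → -5 // 8 = -1. Stack: [-1]
STORE_FAST v → v=-1. Stack: []
LOAD_FAST_LOAD_FAST a,b → push -5,9. Stack: [-5, 9]
BINARY_OP * → -5 * 9 = -45. Stack: [-45]
LOAD_FAST v → push -1. Stack: [-45, -1]
LOAD_CONST → push 1. Stack: [-45, -1, 1]
BINARY_OP ^ → -1 ^ 1 = -2. Stack: [-45, -2]
BINARY_OP - → -45 - -2 = -43. Stack: [-43]
STORE_FAST x → x=-43. Stack: []
LOAD_FAST x → push -43. Stack: [-43]
RETURN_VALUE → return -43.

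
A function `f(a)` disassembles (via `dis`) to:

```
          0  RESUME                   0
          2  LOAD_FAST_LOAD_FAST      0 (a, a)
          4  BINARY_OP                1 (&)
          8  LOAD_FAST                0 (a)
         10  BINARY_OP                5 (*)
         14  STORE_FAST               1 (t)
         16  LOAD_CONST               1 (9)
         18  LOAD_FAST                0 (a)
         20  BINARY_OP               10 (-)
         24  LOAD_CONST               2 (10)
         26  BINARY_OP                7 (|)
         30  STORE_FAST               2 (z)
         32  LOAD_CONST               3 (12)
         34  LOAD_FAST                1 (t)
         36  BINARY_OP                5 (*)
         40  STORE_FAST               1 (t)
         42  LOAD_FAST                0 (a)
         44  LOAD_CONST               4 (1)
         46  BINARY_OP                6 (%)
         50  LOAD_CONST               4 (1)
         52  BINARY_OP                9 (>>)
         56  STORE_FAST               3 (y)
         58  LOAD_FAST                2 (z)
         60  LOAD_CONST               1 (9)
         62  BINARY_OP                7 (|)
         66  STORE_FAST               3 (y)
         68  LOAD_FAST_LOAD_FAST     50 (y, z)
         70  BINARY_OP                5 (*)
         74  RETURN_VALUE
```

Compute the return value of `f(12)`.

LOAD_FAST_LOAD_FAST a,a → push 12,12. Stack: [12, 12]
BINARY_OP & → 12 & 12 = 12. Stack: [12]
LOAD_FAST a → push 12. Stack: [12, 12]
BINARY_OP * → 12 * 12 = 144. Stack: [144]
STORE_FAST t → t=144. Stack: []
LOAD_CONST → push 9. Stack: [9]
LOAD_FAST a → push 12. Stack: [9, 12]
BINARY_OP - → 9 - 12 = -3. Stack: [-3]
LOAD_CONST → push 10. Stack: [-3, 10]
BINARY_OP | → -3 | 10 = -1. Stack: [-1]
STORE_FAST z → z=-1. Stack: []
LOAD_CONST → push 12. Stack: [12]
LOAD_FAST t → push 144. Stack: [12, 144]
BINARY_OP * → 12 * 144 = 1728. Stack: [1728]
STORE_FAST t → t=1728. Stack: []
LOAD_FAST a → push 12. Stack: [12]
LOAD_CONST → push 1. Stack: [12, 1]
BINARY_OP % → 12 % 1 = 0. Stack: [0]
LOAD_CONST → push 1. Stack: [0, 1]
BINARY_OP >> → 0 >> 1 = 0. Stack: [0]
STORE_FAST y → y=0. Stack: []
LOAD_FAST z → push -1. Stack: [-1]
LOAD_CONST → push 9. Stack: [-1, 9]
BINARY_OP | → -1 | 9 = -1. Stack: [-1]
STORE_FAST y → y=-1. Stack: []
LOAD_FAST_LOAD_FAST y,z → push -1,-1. Stack: [-1, -1]
BINARY_OP * → -1 * -1 = 1. Stack: [1]
RETURN_VALUE → return 1.

1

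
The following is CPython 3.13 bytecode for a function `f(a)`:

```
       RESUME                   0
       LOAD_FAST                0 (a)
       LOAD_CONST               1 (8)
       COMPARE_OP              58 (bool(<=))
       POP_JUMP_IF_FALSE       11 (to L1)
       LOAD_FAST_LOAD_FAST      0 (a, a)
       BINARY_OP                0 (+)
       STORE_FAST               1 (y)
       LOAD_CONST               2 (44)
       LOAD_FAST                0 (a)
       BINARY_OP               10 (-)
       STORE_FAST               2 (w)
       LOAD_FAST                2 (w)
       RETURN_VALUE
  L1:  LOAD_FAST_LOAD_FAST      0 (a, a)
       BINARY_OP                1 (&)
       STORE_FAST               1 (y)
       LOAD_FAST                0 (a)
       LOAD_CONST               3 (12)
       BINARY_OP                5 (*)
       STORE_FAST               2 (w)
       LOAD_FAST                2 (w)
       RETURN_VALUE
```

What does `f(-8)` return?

52

LOAD_FAST a → push -8. Stack: [-8]
LOAD_CONST → push 8. Stack: [-8, 8]
COMPARE_OP bool(<=) → -8 vs 8 = True. Stack: [True]
POP_JUMP_IF_FALSE → pop True; no jump. Stack: []
LOAD_FAST_LOAD_FAST a,a → push -8,-8. Stack: [-8, -8]
BINARY_OP + → -8 + -8 = -16. Stack: [-16]
STORE_FAST y → y=-16. Stack: []
LOAD_CONST → push 44. Stack: [44]
LOAD_FAST a → push -8. Stack: [44, -8]
BINARY_OP - → 44 - -8 = 52. Stack: [52]
STORE_FAST w → w=52. Stack: []
LOAD_FAST w → push 52. Stack: [52]
RETURN_VALUE → return 52.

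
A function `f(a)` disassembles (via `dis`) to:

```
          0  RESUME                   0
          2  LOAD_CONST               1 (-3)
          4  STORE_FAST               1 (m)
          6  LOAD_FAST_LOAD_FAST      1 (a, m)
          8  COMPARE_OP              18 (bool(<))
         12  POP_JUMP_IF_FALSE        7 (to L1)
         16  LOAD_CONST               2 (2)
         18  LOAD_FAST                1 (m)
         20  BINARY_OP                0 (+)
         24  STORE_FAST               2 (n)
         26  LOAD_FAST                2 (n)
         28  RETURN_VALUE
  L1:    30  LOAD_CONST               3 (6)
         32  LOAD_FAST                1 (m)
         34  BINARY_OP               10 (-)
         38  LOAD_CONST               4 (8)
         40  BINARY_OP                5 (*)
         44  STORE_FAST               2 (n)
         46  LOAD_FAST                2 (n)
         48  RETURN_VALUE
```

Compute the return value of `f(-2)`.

72

LOAD_CONST → push -3. Stack: [-3]
STORE_FAST m → m=-3. Stack: []
LOAD_FAST_LOAD_FAST a,m → push -2,-3. Stack: [-2, -3]
COMPARE_OP bool(<) → -2 vs -3 = False. Stack: [False]
POP_JUMP_IF_FALSE → pop False; jump. Stack: []
LOAD_CONST → push 6. Stack: [6]
LOAD_FAST m → push -3. Stack: [6, -3]
BINARY_OP - → 6 - -3 = 9. Stack: [9]
LOAD_CONST → push 8. Stack: [9, 8]
BINARY_OP * → 9 * 8 = 72. Stack: [72]
STORE_FAST n → n=72. Stack: []
LOAD_FAST n → push 72. Stack: [72]
RETURN_VALUE → return 72.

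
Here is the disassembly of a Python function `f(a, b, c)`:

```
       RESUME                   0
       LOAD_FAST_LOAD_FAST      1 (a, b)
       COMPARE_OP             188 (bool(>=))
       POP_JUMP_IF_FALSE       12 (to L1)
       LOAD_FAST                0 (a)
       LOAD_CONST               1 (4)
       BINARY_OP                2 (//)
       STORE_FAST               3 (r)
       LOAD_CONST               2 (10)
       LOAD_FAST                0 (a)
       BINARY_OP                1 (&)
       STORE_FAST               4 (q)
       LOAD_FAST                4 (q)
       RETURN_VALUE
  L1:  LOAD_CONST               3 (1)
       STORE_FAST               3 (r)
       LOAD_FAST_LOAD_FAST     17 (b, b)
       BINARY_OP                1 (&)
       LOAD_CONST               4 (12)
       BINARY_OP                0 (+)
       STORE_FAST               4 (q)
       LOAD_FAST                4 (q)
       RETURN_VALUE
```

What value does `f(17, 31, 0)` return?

LOAD_FAST_LOAD_FAST a,b → push 17,31. Stack: [17, 31]
COMPARE_OP bool(>=) → 17 vs 31 = False. Stack: [False]
POP_JUMP_IF_FALSE → pop False; jump. Stack: []
LOAD_CONST → push 1. Stack: [1]
STORE_FAST r → r=1. Stack: []
LOAD_FAST_LOAD_FAST b,b → push 31,31. Stack: [31, 31]
BINARY_OP & → 31 & 31 = 31. Stack: [31]
LOAD_CONST → push 12. Stack: [31, 12]
BINARY_OP + → 31 + 12 = 43. Stack: [43]
STORE_FAST q → q=43. Stack: []
LOAD_FAST q → push 43. Stack: [43]
RETURN_VALUE → return 43.

43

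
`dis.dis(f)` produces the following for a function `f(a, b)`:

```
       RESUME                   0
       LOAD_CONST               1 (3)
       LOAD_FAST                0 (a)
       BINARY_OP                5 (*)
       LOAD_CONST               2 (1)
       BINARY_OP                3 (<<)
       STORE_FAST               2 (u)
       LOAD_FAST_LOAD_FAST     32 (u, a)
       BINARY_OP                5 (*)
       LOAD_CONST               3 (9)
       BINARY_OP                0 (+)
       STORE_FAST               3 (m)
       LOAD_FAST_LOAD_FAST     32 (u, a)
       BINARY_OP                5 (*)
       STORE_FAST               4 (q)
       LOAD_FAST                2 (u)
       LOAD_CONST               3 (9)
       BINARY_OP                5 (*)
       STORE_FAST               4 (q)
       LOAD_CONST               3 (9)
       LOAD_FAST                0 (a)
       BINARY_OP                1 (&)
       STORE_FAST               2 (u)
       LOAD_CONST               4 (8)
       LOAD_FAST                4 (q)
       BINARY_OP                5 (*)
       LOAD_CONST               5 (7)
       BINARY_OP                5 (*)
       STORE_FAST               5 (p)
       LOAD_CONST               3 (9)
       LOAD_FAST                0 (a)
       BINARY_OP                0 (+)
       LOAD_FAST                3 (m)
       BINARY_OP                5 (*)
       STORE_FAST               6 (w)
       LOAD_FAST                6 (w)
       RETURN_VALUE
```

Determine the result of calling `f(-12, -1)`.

LOAD_CONST → push 3. Stack: [3]
LOAD_FAST a → push -12. Stack: [3, -12]
BINARY_OP * → 3 * -12 = -36. Stack: [-36]
LOAD_CONST → push 1. Stack: [-36, 1]
BINARY_OP << → -36 << 1 = -72. Stack: [-72]
STORE_FAST u → u=-72. Stack: []
LOAD_FAST_LOAD_FAST u,a → push -72,-12. Stack: [-72, -12]
BINARY_OP * → -72 * -12 = 864. Stack: [864]
LOAD_CONST → push 9. Stack: [864, 9]
BINARY_OP + → 864 + 9 = 873. Stack: [873]
STORE_FAST m → m=873. Stack: []
LOAD_FAST_LOAD_FAST u,a → push -72,-12. Stack: [-72, -12]
BINARY_OP * → -72 * -12 = 864. Stack: [864]
STORE_FAST q → q=864. Stack: []
LOAD_FAST u → push -72. Stack: [-72]
LOAD_CONST → push 9. Stack: [-72, 9]
BINARY_OP * → -72 * 9 = -648. Stack: [-648]
STORE_FAST q → q=-648. Stack: []
LOAD_CONST → push 9. Stack: [9]
LOAD_FAST a → push -12. Stack: [9, -12]
BINARY_OP & → 9 & -12 = 0. Stack: [0]
STORE_FAST u → u=0. Stack: []
LOAD_CONST → push 8. Stack: [8]
LOAD_FAST q → push -648. Stack: [8, -648]
BINARY_OP * → 8 * -648 = -5184. Stack: [-5184]
LOAD_CONST → push 7. Stack: [-5184, 7]
BINARY_OP * → -5184 * 7 = -36288. Stack: [-36288]
STORE_FAST p → p=-36288. Stack: []
LOAD_CONST → push 9. Stack: [9]
LOAD_FAST a → push -12. Stack: [9, -12]
BINARY_OP + → 9 + -12 = -3. Stack: [-3]
LOAD_FAST m → push 873. Stack: [-3, 873]
BINARY_OP * → -3 * 873 = -2619. Stack: [-2619]
STORE_FAST w → w=-2619. Stack: []
LOAD_FAST w → push -2619. Stack: [-2619]
RETURN_VALUE → return -2619.

-2619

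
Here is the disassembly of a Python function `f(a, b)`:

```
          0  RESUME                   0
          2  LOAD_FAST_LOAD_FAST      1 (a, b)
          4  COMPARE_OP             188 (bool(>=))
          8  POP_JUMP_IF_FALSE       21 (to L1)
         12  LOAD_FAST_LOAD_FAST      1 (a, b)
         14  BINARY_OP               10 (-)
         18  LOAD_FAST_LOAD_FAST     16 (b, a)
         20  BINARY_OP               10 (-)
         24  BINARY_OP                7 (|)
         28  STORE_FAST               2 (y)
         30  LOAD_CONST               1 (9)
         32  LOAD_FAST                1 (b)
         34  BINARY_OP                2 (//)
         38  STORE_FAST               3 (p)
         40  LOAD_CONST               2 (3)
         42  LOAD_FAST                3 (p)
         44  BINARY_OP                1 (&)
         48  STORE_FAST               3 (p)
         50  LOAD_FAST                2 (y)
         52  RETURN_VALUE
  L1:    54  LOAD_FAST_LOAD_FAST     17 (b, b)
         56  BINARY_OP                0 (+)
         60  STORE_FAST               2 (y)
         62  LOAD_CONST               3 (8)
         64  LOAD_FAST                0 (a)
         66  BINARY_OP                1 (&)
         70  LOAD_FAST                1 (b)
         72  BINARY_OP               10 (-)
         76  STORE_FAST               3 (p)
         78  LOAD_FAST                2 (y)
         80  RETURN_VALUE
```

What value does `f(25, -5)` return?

-2

LOAD_FAST_LOAD_FAST a,b → push 25,-5. Stack: [25, -5]
COMPARE_OP bool(>=) → 25 vs -5 = True. Stack: [True]
POP_JUMP_IF_FALSE → pop True; no jump. Stack: []
LOAD_FAST_LOAD_FAST a,b → push 25,-5. Stack: [25, -5]
BINARY_OP - → 25 - -5 = 30. Stack: [30]
LOAD_FAST_LOAD_FAST b,a → push -5,25. Stack: [30, -5, 25]
BINARY_OP - → -5 - 25 = -30. Stack: [30, -30]
BINARY_OP | → 30 | -30 = -2. Stack: [-2]
STORE_FAST y → y=-2. Stack: []
LOAD_CONST → push 9. Stack: [9]
LOAD_FAST b → push -5. Stack: [9, -5]
BINARY_OP // → 9 // -5 = -2. Stack: [-2]
STORE_FAST p → p=-2. Stack: []
LOAD_CONST → push 3. Stack: [3]
LOAD_FAST p → push -2. Stack: [3, -2]
BINARY_OP & → 3 & -2 = 2. Stack: [2]
STORE_FAST p → p=2. Stack: []
LOAD_FAST y → push -2. Stack: [-2]
RETURN_VALUE → return -2.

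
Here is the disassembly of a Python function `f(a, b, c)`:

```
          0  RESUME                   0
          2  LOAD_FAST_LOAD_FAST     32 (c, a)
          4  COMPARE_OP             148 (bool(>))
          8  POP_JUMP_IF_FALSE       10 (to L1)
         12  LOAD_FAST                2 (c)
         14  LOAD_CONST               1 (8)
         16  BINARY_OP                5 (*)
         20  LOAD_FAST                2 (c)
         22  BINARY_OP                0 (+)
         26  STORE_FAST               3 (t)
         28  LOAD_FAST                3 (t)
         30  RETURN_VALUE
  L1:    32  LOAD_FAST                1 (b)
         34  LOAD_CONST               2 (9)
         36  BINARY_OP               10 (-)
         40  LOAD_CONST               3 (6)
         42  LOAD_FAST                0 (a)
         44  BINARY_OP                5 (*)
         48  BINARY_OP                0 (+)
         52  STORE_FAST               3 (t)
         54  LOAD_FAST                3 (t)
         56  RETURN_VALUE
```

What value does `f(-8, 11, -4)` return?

-36

LOAD_FAST_LOAD_FAST c,a → push -4,-8. Stack: [-4, -8]
COMPARE_OP bool(>) → -4 vs -8 = True. Stack: [True]
POP_JUMP_IF_FALSE → pop True; no jump. Stack: []
LOAD_FAST c → push -4. Stack: [-4]
LOAD_CONST → push 8. Stack: [-4, 8]
BINARY_OP * → -4 * 8 = -32. Stack: [-32]
LOAD_FAST c → push -4. Stack: [-32, -4]
BINARY_OP + → -32 + -4 = -36. Stack: [-36]
STORE_FAST t → t=-36. Stack: []
LOAD_FAST t → push -36. Stack: [-36]
RETURN_VALUE → return -36.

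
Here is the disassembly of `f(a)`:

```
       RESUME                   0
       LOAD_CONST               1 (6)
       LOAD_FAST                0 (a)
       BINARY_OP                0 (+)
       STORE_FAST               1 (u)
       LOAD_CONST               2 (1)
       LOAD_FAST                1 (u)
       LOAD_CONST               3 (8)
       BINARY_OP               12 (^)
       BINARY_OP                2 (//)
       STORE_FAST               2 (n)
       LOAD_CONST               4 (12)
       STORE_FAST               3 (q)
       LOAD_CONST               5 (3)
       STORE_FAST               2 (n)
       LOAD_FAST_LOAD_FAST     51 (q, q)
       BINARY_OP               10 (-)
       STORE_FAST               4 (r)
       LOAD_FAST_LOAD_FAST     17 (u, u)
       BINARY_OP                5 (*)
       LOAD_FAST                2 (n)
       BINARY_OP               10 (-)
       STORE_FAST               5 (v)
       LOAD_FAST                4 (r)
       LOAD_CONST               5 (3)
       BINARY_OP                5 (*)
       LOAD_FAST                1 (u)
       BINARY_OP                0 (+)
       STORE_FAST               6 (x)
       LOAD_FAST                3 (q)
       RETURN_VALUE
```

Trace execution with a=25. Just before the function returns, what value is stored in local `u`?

31

LOAD_CONST → push 6. Stack: [6]
LOAD_FAST a → push 25. Stack: [6, 25]
BINARY_OP + → 6 + 25 = 31. Stack: [31]
STORE_FAST u → u=31. Stack: []
LOAD_CONST → push 1. Stack: [1]
LOAD_FAST u → push 31. Stack: [1, 31]
LOAD_CONST → push 8. Stack: [1, 31, 8]
BINARY_OP ^ → 31 ^ 8 = 23. Stack: [1, 23]
BINARY_OP // → 1 // 23 = 0. Stack: [0]
STORE_FAST n → n=0. Stack: []
LOAD_CONST → push 12. Stack: [12]
STORE_FAST q → q=12. Stack: []
LOAD_CONST → push 3. Stack: [3]
STORE_FAST n → n=3. Stack: []
LOAD_FAST_LOAD_FAST q,q → push 12,12. Stack: [12, 12]
BINARY_OP - → 12 - 12 = 0. Stack: [0]
STORE_FAST r → r=0. Stack: []
LOAD_FAST_LOAD_FAST u,u → push 31,31. Stack: [31, 31]
BINARY_OP * → 31 * 31 = 961. Stack: [961]
LOAD_FAST n → push 3. Stack: [961, 3]
BINARY_OP - → 961 - 3 = 958. Stack: [958]
STORE_FAST v → v=958. Stack: []
LOAD_FAST r → push 0. Stack: [0]
LOAD_CONST → push 3. Stack: [0, 3]
BINARY_OP * → 0 * 3 = 0. Stack: [0]
LOAD_FAST u → push 31. Stack: [0, 31]
BINARY_OP + → 0 + 31 = 31. Stack: [31]
STORE_FAST x → x=31. Stack: []
LOAD_FAST q → push 12. Stack: [12]
RETURN_VALUE → return 12.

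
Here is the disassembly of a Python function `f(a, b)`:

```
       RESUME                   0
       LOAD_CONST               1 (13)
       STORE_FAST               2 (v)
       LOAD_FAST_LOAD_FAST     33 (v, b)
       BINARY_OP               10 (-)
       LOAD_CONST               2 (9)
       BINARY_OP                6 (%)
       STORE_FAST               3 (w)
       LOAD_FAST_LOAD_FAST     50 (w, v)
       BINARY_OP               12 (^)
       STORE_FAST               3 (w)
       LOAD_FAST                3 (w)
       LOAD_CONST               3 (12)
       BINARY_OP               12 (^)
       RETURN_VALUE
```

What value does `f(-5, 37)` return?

2

LOAD_CONST → push 13. Stack: [13]
STORE_FAST v → v=13. Stack: []
LOAD_FAST_LOAD_FAST v,b → push 13,37. Stack: [13, 37]
BINARY_OP - → 13 - 37 = -24. Stack: [-24]
LOAD_CONST → push 9. Stack: [-24, 9]
BINARY_OP % → -24 % 9 = 3. Stack: [3]
STORE_FAST w → w=3. Stack: []
LOAD_FAST_LOAD_FAST w,v → push 3,13. Stack: [3, 13]
BINARY_OP ^ → 3 ^ 13 = 14. Stack: [14]
STORE_FAST w → w=14. Stack: []
LOAD_FAST w → push 14. Stack: [14]
LOAD_CONST → push 12. Stack: [14, 12]
BINARY_OP ^ → 14 ^ 12 = 2. Stack: [2]
RETURN_VALUE → return 2.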